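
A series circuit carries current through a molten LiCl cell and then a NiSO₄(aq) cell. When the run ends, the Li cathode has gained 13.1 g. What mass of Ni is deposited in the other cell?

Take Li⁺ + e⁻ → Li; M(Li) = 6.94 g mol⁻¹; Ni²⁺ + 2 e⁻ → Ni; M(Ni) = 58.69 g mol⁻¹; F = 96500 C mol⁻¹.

55.4 g

n(Li) = 13.1 / 6.94 = 1.888 mol.
Since Li⁺ + e⁻ → Li, n(e⁻) passed = 1 × 1.888 = 1.888 mol.
Cells in series carry the same charge, so the same 1.888 mol of electrons passes through cell 2.
Ni²⁺ + 2 e⁻ → Ni, so n(Ni) = 1.888 / 2 = 0.9438 mol.
m(Ni) = 0.9438 × 58.69 = 55.4 g.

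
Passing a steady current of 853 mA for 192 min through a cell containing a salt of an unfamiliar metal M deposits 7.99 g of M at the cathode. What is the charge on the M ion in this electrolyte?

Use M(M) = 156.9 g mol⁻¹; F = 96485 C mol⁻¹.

Q = I·t = 0.8530 A × 11520 s = 9827 C, so n(e⁻) = 9827/96485 = 0.1018 mol.
n(M) deposited = 7.99 / 156.9 = 0.05092 mol.
Electrons per atom = n(e⁻)/n(M) = 0.1018 / 0.05092 = 2.00 ≈ 2, so the ion is M²⁺.

+2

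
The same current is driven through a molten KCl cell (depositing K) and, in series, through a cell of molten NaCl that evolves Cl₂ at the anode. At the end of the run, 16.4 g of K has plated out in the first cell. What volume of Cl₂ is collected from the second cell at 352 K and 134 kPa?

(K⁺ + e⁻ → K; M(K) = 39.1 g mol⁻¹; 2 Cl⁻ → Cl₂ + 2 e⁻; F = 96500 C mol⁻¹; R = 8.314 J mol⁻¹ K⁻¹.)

n(K) = 16.4 / 39.1 = 0.4194 mol, so n(e⁻) = 1 × 0.4194 = 0.4194 mol.
The cells are in series, so the same 0.4194 mol of electrons passes through the second cell.
2 Cl⁻ → Cl₂ + 2 e⁻ — 2 mol e⁻ per mol Cl₂, so n(Cl₂) = 0.4194/2 = 0.2097 mol.
V = nRT/P = (0.2097 × 8.314 × 352) / (134 × 10³) = 0.00458 m³ = 4.58 L.

4.58 L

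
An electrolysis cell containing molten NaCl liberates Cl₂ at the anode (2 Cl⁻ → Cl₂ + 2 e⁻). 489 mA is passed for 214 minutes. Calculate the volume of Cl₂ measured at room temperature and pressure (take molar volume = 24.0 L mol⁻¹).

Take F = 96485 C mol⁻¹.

0.781 L

Q = I·t = 0.4890 A × 12840 s = 6279 C.
n(e⁻) = Q/F = 6279 / 96485 = 0.06507 mol.
2 electrons are transferred per Cl₂ molecule, so n(Cl₂) = 0.06507 / 2 = 0.03254 mol.
V = n × V_m = 0.03254 × 24.0 = 0.781 L.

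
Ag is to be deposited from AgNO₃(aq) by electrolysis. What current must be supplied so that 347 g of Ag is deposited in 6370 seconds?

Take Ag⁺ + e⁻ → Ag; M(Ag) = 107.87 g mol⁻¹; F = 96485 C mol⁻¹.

48.7 A

n(Ag) = 347 / 107.87 = 3.217 mol.
n(e⁻) = 1 × 3.217 = 3.217 mol.
Q = n(e⁻)·F = 3.217 × 96485 = 310400 C.
I = Q/t = 310400 / 6370.0 s = 48.7 A.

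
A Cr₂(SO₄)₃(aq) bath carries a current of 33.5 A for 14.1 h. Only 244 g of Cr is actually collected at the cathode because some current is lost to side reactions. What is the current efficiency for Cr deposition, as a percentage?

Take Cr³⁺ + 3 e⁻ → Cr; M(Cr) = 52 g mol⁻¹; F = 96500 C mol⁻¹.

Q = I·t = 33.50 × 50760 = 1700000 C; n(e⁻) = 1700000/96500 = 17.62 mol.
Theoretical n(Cr) = n(e⁻)/3 = 5.874 mol, i.e. m_theo = 5.874 × 52 = 305.4 g.
Efficiency = m_actual / m_theo = 244 / 305.4 = 79.9 %.

79.9 %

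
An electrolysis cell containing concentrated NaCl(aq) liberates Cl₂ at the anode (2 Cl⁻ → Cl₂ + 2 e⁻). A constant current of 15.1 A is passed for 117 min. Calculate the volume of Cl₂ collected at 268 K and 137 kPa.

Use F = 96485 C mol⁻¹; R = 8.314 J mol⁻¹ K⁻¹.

Q = I·t = 15.10 A × 7020.0 s = 106000 C.
n(e⁻) = Q/F = 106000 / 96485 = 1.099 mol.
2 electrons are transferred per Cl₂ molecule, so n(Cl₂) = 1.099 / 2 = 0.5493 mol.
V = nRT/P = (0.5493 × 8.314 × 268) / (137 × 10³ Pa) = 0.00893 m³ = 8.93 L.

8.93 L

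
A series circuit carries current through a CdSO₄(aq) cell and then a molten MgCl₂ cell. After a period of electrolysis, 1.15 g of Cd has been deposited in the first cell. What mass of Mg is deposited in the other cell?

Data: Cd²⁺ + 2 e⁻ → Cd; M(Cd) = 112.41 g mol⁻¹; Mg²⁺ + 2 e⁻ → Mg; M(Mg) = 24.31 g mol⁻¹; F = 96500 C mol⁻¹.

0.249 g

n(Cd) = 1.15 / 112.41 = 0.01023 mol.
Since Cd²⁺ + 2 e⁻ → Cd, n(e⁻) passed = 2 × 0.01023 = 0.02046 mol.
Cells in series carry the same charge, so the same 0.02046 mol of electrons passes through cell 2.
Mg²⁺ + 2 e⁻ → Mg, so n(Mg) = 0.02046 / 2 = 0.01023 mol.
m(Mg) = 0.01023 × 24.31 = 0.249 g.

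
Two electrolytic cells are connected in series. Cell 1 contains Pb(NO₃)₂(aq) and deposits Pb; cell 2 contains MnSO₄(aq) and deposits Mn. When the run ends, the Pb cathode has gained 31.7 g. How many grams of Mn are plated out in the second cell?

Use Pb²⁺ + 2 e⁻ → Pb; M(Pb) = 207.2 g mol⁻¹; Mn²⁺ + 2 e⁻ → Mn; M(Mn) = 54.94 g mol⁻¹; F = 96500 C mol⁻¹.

n(Pb) = 31.7 / 207.2 = 0.1530 mol.
Since Pb²⁺ + 2 e⁻ → Pb, n(e⁻) passed = 2 × 0.1530 = 0.3060 mol.
Cells in series carry the same charge, so the same 0.3060 mol of electrons passes through cell 2.
Mn²⁺ + 2 e⁻ → Mn, so n(Mn) = 0.3060 / 2 = 0.1530 mol.
m(Mn) = 0.1530 × 54.94 = 8.41 g.

8.41 g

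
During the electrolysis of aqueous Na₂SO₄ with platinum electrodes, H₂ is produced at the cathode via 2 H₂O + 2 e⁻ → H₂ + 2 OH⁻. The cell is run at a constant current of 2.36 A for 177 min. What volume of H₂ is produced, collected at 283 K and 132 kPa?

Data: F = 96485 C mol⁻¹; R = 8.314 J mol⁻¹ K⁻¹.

Q = I·t = 2.360 A × 10620 s = 25060 C.
n(e⁻) = Q/F = 25060 / 96485 = 0.2598 mol.
2 electrons are transferred per H₂ molecule, so n(H₂) = 0.2598 / 2 = 0.1299 mol.
V = nRT/P = (0.1299 × 8.314 × 283) / (132 × 10³ Pa) = 0.00232 m³ = 2.32 L.

2.32 L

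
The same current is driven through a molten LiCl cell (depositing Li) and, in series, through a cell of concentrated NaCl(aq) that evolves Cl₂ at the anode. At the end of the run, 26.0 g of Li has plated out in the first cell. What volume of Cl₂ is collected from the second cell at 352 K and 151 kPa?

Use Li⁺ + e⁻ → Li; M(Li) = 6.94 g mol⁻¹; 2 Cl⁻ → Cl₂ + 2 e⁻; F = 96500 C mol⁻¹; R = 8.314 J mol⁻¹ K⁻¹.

n(Li) = 26.0 / 6.94 = 3.746 mol, so n(e⁻) = 1 × 3.746 = 3.746 mol.
The cells are in series, so the same 3.746 mol of electrons passes through the second cell.
2 Cl⁻ → Cl₂ + 2 e⁻ — 2 mol e⁻ per mol Cl₂, so n(Cl₂) = 3.746/2 = 1.873 mol.
V = nRT/P = (1.873 × 8.314 × 352) / (151 × 10³) = 0.0363 m³ = 36.3 L.

36.3 L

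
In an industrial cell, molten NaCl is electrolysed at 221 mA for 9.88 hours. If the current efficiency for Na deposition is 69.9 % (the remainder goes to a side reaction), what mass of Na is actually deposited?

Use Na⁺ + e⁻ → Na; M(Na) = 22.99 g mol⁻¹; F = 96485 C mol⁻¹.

Q = I·t = 0.2210 × 35568 = 7861 C.
n(e⁻) = 7861/96485 = 0.08147 mol; theoretically n(Na) = 0.08147/1 = 0.08147 mol, m_theo = 1.873 g.
At 69.9 % efficiency, m_actual = 0.699 × 1.873 = 1.31 g.

1.31 g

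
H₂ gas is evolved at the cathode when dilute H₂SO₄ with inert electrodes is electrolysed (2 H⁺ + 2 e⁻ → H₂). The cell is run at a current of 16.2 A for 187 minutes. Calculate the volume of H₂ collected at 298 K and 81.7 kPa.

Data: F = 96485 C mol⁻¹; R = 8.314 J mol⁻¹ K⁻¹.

28.6 L

Q = I·t = 16.20 A × 11220 s = 181800 C.
n(e⁻) = Q/F = 181800 / 96485 = 1.884 mol.
2 electrons are transferred per H₂ molecule, so n(H₂) = 1.884 / 2 = 0.9419 mol.
V = nRT/P = (0.9419 × 8.314 × 298) / (81.7 × 10³ Pa) = 0.0286 m³ = 28.6 L.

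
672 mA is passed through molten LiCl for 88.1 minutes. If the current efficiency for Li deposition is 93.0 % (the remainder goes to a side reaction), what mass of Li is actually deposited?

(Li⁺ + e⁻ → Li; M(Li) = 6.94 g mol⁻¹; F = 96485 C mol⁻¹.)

0.238 g

Q = I·t = 0.6720 × 5286.0 = 3552 C.
n(e⁻) = 3552/96485 = 0.03682 mol; theoretically n(Li) = 0.03682/1 = 0.03682 mol, m_theo = 0.2555 g.
At 93.0 % efficiency, m_actual = 0.930 × 0.2555 = 0.238 g.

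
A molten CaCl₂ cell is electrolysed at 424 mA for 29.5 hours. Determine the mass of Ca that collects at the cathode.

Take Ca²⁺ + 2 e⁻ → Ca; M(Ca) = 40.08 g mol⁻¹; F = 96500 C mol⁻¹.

Q = I·t = 0.4240 A × 106200 s = 45030 C.
n(e⁻) = Q/F = 45030 / 96500 = 0.4666 mol.
Ca²⁺ + 2 e⁻ → Ca, so n(Ca) = n(e⁻)/2 = 0.2333 mol.
m = n·M = 0.2333 × 40.08 = 9.35 g.

9.35 g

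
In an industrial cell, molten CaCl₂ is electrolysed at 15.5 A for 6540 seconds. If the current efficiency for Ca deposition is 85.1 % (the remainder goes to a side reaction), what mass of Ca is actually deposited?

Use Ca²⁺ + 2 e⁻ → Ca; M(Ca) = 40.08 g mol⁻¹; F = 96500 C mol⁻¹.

Q = I·t = 15.50 × 6540.0 = 101400 C.
n(e⁻) = 101400/96500 = 1.050 mol; theoretically n(Ca) = 1.050/2 = 0.5252 mol, m_theo = 21.05 g.
At 85.1 % efficiency, m_actual = 0.851 × 21.05 = 17.9 g.

17.9 g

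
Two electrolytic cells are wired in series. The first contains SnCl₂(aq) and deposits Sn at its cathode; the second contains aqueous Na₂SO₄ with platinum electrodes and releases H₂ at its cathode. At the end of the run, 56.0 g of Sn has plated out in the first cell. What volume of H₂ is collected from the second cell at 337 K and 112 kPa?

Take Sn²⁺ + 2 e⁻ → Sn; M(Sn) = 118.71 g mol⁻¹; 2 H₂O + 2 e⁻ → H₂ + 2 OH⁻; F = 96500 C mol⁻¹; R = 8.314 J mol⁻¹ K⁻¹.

n(Sn) = 56.0 / 118.71 = 0.4717 mol, so n(e⁻) = 2 × 0.4717 = 0.9435 mol.
The cells are in series, so the same 0.9435 mol of electrons passes through the second cell.
2 H₂O + 2 e⁻ → H₂ + 2 OH⁻ — 2 mol e⁻ per mol H₂, so n(H₂) = 0.9435/2 = 0.4717 mol.
V = nRT/P = (0.4717 × 8.314 × 337) / (112 × 10³) = 0.0118 m³ = 11.8 L.

11.8 L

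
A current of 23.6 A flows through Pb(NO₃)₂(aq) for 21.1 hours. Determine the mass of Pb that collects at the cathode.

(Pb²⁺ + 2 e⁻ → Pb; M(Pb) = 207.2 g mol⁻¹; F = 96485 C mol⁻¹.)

1920 g

Q = I·t = 23.60 A × 75960 s = 1793000 C.
n(e⁻) = Q/F = 1793000 / 96485 = 18.58 mol.
Pb²⁺ + 2 e⁻ → Pb, so n(Pb) = n(e⁻)/2 = 9.290 mol.
m = n·M = 9.290 × 207.2 = 1920 g.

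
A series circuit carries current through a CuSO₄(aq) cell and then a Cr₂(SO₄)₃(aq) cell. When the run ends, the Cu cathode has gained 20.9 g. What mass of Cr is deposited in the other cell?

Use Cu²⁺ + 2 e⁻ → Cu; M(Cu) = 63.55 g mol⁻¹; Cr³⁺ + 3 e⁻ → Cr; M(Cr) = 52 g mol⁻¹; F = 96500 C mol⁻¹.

n(Cu) = 20.9 / 63.55 = 0.3289 mol.
Since Cu²⁺ + 2 e⁻ → Cu, n(e⁻) passed = 2 × 0.3289 = 0.6577 mol.
Cells in series carry the same charge, so the same 0.6577 mol of electrons passes through cell 2.
Cr³⁺ + 3 e⁻ → Cr, so n(Cr) = 0.6577 / 3 = 0.2192 mol.
m(Cr) = 0.2192 × 52 = 11.4 g.

11.4 g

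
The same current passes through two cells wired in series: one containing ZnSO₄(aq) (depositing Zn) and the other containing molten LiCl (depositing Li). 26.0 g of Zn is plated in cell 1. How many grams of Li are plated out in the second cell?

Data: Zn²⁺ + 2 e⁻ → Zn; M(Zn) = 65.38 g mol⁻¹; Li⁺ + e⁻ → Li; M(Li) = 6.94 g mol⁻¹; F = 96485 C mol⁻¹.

5.52 g

n(Zn) = 26.0 / 65.38 = 0.3977 mol.
Since Zn²⁺ + 2 e⁻ → Zn, n(e⁻) passed = 2 × 0.3977 = 0.7954 mol.
Cells in series carry the same charge, so the same 0.7954 mol of electrons passes through cell 2.
Li⁺ + e⁻ → Li, so n(Li) = 0.7954 / 1 = 0.7954 mol.
m(Li) = 0.7954 × 6.94 = 5.52 g.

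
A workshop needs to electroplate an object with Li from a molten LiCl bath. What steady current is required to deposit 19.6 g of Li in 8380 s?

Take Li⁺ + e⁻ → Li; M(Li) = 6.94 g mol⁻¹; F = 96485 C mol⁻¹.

n(Li) = 19.6 / 6.94 = 2.824 mol.
n(e⁻) = 1 × 2.824 = 2.824 mol.
Q = n(e⁻)·F = 2.824 × 96485 = 272500 C.
I = Q/t = 272500 / 8380.0 s = 32.5 A.

32.5 A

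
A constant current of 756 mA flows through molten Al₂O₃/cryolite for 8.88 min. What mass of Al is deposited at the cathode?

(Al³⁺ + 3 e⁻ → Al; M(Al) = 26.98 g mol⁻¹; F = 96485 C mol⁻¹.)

Q = I·t = 0.7560 A × 532.80 s = 402.8 C.
n(e⁻) = Q/F = 402.8 / 96485 = 0.004175 mol.
Al³⁺ + 3 e⁻ → Al, so n(Al) = n(e⁻)/3 = 0.001392 mol.
m = n·M = 0.001392 × 26.98 = 0.0375 g.

0.0375 g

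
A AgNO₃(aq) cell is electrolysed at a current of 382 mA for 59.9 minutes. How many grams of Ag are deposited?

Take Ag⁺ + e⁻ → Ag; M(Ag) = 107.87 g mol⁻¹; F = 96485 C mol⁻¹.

Q = I·t = 0.3820 A × 3594.0 s = 1373 C.
n(e⁻) = Q/F = 1373 / 96485 = 0.01423 mol.
Ag⁺ + e⁻ → Ag, so n(Ag) = n(e⁻)/1 = 0.01423 mol.
m = n·M = 0.01423 × 107.87 = 1.53 g.

1.53 g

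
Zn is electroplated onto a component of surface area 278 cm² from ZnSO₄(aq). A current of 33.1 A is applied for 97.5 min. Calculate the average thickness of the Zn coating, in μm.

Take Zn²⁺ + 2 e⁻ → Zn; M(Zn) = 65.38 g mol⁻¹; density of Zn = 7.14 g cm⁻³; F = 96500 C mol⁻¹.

Q = I·t = 33.10 × 5850.0 = 193600 C; n(e⁻) = 2.007 mol.
n(Zn) = n(e⁻)/2 = 1.003 mol, so m = 1.003 × 65.38 = 65.60 g.
Volume = m/ρ = 65.60 / 7.14 = 9.187 cm³.
Thickness = V/A = 9.187 / 278 = 0.0330 cm = 330 μm.

330 μm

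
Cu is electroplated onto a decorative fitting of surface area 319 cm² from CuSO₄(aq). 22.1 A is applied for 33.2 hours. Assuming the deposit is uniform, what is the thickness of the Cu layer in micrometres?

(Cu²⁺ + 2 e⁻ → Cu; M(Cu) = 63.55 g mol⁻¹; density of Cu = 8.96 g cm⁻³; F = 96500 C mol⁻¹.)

Q = I·t = 22.10 × 119520 = 2641000 C; n(e⁻) = 27.37 mol.
n(Cu) = n(e⁻)/2 = 13.69 mol, so m = 13.69 × 63.55 = 869.7 g.
Volume = m/ρ = 869.7 / 8.96 = 97.07 cm³.
Thickness = V/A = 97.07 / 319 = 0.304 cm = 3040 μm.

3040 μm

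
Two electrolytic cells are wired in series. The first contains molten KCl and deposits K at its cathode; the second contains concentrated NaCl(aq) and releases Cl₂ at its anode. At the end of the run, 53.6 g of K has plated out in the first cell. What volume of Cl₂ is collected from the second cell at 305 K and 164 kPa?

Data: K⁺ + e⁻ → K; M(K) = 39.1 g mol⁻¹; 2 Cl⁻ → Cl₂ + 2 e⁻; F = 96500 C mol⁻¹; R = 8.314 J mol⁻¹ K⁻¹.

10.6 L

n(K) = 53.6 / 39.1 = 1.371 mol, so n(e⁻) = 1 × 1.371 = 1.371 mol.
The cells are in series, so the same 1.371 mol of electrons passes through the second cell.
2 Cl⁻ → Cl₂ + 2 e⁻ — 2 mol e⁻ per mol Cl₂, so n(Cl₂) = 1.371/2 = 0.6854 mol.
V = nRT/P = (0.6854 × 8.314 × 305) / (164 × 10³) = 0.0106 m³ = 10.6 L.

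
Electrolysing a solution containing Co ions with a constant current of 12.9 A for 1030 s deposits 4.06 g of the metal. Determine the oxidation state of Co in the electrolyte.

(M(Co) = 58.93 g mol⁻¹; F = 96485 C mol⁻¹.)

Q = I·t = 12.90 A × 1030.0 s = 13290 C, so n(e⁻) = 13290/96485 = 0.1377 mol.
n(Co) deposited = 4.06 / 58.93 = 0.06890 mol.
Electrons per atom = n(e⁻)/n(Co) = 0.1377 / 0.06890 = 2.00 ≈ 2, so the ion is Co²⁺.

+2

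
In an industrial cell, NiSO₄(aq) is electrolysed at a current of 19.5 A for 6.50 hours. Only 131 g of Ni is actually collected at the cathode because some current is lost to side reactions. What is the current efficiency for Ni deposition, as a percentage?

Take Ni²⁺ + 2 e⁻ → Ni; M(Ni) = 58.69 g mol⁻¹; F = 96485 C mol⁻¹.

Q = I·t = 19.50 × 23400 = 456300 C; n(e⁻) = 456300/96485 = 4.729 mol.
Theoretical n(Ni) = n(e⁻)/2 = 2.365 mol, i.e. m_theo = 2.365 × 58.69 = 138.8 g.
Efficiency = m_actual / m_theo = 131 / 138.8 = 94.4 %.

94.4 %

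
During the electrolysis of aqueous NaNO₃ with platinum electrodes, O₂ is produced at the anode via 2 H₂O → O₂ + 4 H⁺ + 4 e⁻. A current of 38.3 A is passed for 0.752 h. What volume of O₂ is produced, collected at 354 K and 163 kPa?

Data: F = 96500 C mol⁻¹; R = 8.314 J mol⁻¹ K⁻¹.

Q = I·t = 38.30 A × 2707.2 s = 103700 C.
n(e⁻) = Q/F = 103700 / 96500 = 1.074 mol.
4 electrons are transferred per O₂ molecule, so n(O₂) = 1.074 / 4 = 0.2686 mol.
V = nRT/P = (0.2686 × 8.314 × 354) / (163 × 10³ Pa) = 0.00485 m³ = 4.85 L.

4.85 L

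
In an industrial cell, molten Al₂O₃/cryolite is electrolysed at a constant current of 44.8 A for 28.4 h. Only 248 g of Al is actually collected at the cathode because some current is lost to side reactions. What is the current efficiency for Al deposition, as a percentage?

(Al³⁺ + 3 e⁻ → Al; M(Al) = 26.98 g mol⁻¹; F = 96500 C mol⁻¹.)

Q = I·t = 44.80 × 102240 = 4580000 C; n(e⁻) = 4580000/96500 = 47.46 mol.
Theoretical n(Al) = n(e⁻)/3 = 15.82 mol, i.e. m_theo = 15.82 × 26.98 = 426.9 g.
Efficiency = m_actual / m_theo = 248 / 426.9 = 58.1 %.

58.1 %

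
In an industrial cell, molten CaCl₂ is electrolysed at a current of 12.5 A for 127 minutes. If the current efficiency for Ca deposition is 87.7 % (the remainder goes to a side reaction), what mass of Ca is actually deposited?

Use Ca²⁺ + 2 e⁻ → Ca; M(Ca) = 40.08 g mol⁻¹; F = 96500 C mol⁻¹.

17.3 g

Q = I·t = 12.50 × 7620.0 = 95250 C.
n(e⁻) = 95250/96500 = 0.9870 mol; theoretically n(Ca) = 0.9870/2 = 0.4935 mol, m_theo = 19.78 g.
At 87.7 % efficiency, m_actual = 0.877 × 19.78 = 17.3 g.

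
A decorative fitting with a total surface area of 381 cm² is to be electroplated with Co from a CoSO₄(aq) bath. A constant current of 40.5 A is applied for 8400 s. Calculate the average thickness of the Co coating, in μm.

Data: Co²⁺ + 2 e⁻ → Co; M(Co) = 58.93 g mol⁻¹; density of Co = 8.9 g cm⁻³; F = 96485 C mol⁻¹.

Q = I·t = 40.50 × 8400.0 = 340200 C; n(e⁻) = 3.526 mol.
n(Co) = n(e⁻)/2 = 1.763 mol, so m = 1.763 × 58.93 = 103.9 g.
Volume = m/ρ = 103.9 / 8.9 = 11.67 cm³.
Thickness = V/A = 11.67 / 381 = 0.0306 cm = 306 μm.

306 μm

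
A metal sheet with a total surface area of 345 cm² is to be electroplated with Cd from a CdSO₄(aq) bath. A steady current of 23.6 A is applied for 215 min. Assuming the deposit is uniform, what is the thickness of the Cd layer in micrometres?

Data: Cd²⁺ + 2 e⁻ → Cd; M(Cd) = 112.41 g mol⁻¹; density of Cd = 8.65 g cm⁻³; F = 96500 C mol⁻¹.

594 μm

Q = I·t = 23.60 × 12900 = 304400 C; n(e⁻) = 3.155 mol.
n(Cd) = n(e⁻)/2 = 1.577 mol, so m = 1.577 × 112.41 = 177.3 g.
Volume = m/ρ = 177.3 / 8.65 = 20.50 cm³.
Thickness = V/A = 20.50 / 345 = 0.0594 cm = 594 μm.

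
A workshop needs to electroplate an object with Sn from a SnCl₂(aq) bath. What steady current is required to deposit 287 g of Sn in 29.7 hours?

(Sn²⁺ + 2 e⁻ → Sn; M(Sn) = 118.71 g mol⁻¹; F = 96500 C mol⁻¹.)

n(Sn) = 287 / 118.71 = 2.418 mol.
n(e⁻) = 2 × 2.418 = 4.835 mol.
Q = n(e⁻)·F = 4.835 × 96500 = 466600 C.
I = Q/t = 466600 / 106920 s = 4.36 A.

4.36 A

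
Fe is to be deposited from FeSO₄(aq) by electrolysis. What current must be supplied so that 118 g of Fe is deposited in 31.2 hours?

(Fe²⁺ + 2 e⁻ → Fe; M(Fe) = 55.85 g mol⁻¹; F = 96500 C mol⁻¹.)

n(Fe) = 118 / 55.85 = 2.113 mol.
n(e⁻) = 2 × 2.113 = 4.226 mol.
Q = n(e⁻)·F = 4.226 × 96500 = 407800 C.
I = Q/t = 407800 / 112320 s = 3.63 A.

3.63 A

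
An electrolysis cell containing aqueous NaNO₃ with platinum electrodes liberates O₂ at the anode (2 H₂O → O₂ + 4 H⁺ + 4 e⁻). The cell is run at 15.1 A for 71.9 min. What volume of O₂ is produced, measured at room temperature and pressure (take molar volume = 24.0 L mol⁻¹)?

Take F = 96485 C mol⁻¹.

4.05 L

Q = I·t = 15.10 A × 4314.0 s = 65140 C.
n(e⁻) = Q/F = 65140 / 96485 = 0.6751 mol.
4 electrons are transferred per O₂ molecule, so n(O₂) = 0.6751 / 4 = 0.1688 mol.
V = n × V_m = 0.1688 × 24.0 = 4.05 L.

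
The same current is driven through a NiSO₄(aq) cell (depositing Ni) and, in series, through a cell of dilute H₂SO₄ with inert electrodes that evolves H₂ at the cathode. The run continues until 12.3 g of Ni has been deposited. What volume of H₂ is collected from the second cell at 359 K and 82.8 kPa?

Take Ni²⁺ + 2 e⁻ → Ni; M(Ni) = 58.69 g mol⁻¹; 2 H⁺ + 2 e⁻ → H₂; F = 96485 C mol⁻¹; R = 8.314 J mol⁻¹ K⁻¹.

n(Ni) = 12.3 / 58.69 = 0.2096 mol, so n(e⁻) = 2 × 0.2096 = 0.4192 mol.
The cells are in series, so the same 0.4192 mol of electrons passes through the second cell.
2 H⁺ + 2 e⁻ → H₂ — 2 mol e⁻ per mol H₂, so n(H₂) = 0.4192/2 = 0.2096 mol.
V = nRT/P = (0.2096 × 8.314 × 359) / (82.8 × 10³) = 0.00755 m³ = 7.55 L.

7.55 L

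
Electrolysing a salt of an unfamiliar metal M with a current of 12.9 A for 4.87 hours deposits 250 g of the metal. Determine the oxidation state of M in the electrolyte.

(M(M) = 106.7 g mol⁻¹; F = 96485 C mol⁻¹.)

+1

Q = I·t = 12.90 A × 17532 s = 226200 C, so n(e⁻) = 226200/96485 = 2.344 mol.
n(M) deposited = 250 / 106.7 = 2.343 mol.
Electrons per atom = n(e⁻)/n(M) = 2.344 / 2.343 = 1.00 ≈ 1, so the ion is M⁺.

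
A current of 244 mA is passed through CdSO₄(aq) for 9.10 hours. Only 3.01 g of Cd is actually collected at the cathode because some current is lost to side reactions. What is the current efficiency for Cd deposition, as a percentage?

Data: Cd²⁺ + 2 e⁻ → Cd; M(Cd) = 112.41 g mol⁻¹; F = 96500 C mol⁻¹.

Q = I·t = 0.2440 × 32760 = 7993 C; n(e⁻) = 7993/96500 = 0.08283 mol.
Theoretical n(Cd) = n(e⁻)/2 = 0.04142 mol, i.e. m_theo = 0.04142 × 112.41 = 4.656 g.
Efficiency = m_actual / m_theo = 3.01 / 4.656 = 64.7 %.

64.7 %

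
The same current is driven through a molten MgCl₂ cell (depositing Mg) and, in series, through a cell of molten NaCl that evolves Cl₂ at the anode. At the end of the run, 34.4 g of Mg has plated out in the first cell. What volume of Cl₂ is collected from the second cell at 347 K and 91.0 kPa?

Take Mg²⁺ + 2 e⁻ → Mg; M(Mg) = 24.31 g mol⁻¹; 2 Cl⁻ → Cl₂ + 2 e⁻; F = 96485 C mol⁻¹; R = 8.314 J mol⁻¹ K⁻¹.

44.9 L

n(Mg) = 34.4 / 24.31 = 1.415 mol, so n(e⁻) = 2 × 1.415 = 2.830 mol.
The cells are in series, so the same 2.830 mol of electrons passes through the second cell.
2 Cl⁻ → Cl₂ + 2 e⁻ — 2 mol e⁻ per mol Cl₂, so n(Cl₂) = 2.830/2 = 1.415 mol.
V = nRT/P = (1.415 × 8.314 × 347) / (91.0 × 10³) = 0.0449 m³ = 44.9 L.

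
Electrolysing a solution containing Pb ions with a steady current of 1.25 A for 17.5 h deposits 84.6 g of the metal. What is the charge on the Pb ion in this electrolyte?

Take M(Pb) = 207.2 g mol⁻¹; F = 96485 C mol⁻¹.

Q = I·t = 1.250 A × 63000 s = 78750 C, so n(e⁻) = 78750/96485 = 0.8162 mol.
n(Pb) deposited = 84.6 / 207.2 = 0.4083 mol.
Electrons per atom = n(e⁻)/n(Pb) = 0.8162 / 0.4083 = 2.00 ≈ 2, so the ion is Pb²⁺.

+2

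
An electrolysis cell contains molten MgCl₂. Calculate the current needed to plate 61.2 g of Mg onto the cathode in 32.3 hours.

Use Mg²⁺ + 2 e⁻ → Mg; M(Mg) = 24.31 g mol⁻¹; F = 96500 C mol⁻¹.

4.18 A

n(Mg) = 61.2 / 24.31 = 2.517 mol.
n(e⁻) = 2 × 2.517 = 5.035 mol.
Q = n(e⁻)·F = 5.035 × 96500 = 485900 C.
I = Q/t = 485900 / 116280 s = 4.18 A.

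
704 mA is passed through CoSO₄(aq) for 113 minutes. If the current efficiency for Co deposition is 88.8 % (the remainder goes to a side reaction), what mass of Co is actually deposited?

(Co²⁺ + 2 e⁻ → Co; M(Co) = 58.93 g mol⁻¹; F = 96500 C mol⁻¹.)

Q = I·t = 0.7040 × 6780.0 = 4773 C.
n(e⁻) = 4773/96500 = 0.04946 mol; theoretically n(Co) = 0.04946/2 = 0.02473 mol, m_theo = 1.457 g.
At 88.8 % efficiency, m_actual = 0.888 × 1.457 = 1.29 g.

1.29 g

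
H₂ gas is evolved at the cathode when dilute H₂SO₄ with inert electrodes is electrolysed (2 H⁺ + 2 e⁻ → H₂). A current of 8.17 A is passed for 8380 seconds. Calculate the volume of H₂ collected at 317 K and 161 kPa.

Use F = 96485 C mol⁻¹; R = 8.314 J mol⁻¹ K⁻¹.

5.81 L

Q = I·t = 8.170 A × 8380.0 s = 68460 C.
n(e⁻) = Q/F = 68460 / 96485 = 0.7096 mol.
2 electrons are transferred per H₂ molecule, so n(H₂) = 0.7096 / 2 = 0.3548 mol.
V = nRT/P = (0.3548 × 8.314 × 317) / (161 × 10³ Pa) = 0.00581 m³ = 5.81 L.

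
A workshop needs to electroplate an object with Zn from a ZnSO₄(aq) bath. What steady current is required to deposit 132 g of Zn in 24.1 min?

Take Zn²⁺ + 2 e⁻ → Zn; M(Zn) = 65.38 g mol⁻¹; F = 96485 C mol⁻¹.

269 A

n(Zn) = 132 / 65.38 = 2.019 mol.
n(e⁻) = 2 × 2.019 = 4.038 mol.
Q = n(e⁻)·F = 4.038 × 96485 = 389600 C.
I = Q/t = 389600 / 1446.0 s = 269 A.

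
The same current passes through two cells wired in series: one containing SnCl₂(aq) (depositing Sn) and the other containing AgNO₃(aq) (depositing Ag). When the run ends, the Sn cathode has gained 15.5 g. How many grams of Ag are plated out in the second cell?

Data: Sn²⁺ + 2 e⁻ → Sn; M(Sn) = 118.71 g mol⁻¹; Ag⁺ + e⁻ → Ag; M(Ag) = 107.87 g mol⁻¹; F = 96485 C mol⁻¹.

n(Sn) = 15.5 / 118.71 = 0.1306 mol.
Since Sn²⁺ + 2 e⁻ → Sn, n(e⁻) passed = 2 × 0.1306 = 0.2611 mol.
Cells in series carry the same charge, so the same 0.2611 mol of electrons passes through cell 2.
Ag⁺ + e⁻ → Ag, so n(Ag) = 0.2611 / 1 = 0.2611 mol.
m(Ag) = 0.2611 × 107.87 = 28.2 g.

28.2 g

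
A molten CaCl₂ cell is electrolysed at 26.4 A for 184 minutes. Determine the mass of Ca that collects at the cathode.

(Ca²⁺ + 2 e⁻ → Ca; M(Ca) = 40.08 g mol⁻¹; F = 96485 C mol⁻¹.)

Q = I·t = 26.40 A × 11040 s = 291500 C.
n(e⁻) = Q/F = 291500 / 96485 = 3.021 mol.
Ca²⁺ + 2 e⁻ → Ca, so n(Ca) = n(e⁻)/2 = 1.510 mol.
m = n·M = 1.510 × 40.08 = 60.5 g.

60.5 g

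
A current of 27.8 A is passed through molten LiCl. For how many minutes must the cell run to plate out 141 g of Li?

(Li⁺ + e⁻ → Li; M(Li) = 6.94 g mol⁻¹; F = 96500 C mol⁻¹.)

1180 min

n(Li) = m/M = 141 / 6.94 = 20.32 mol.
Each Li atom requires 1 electron, so n(e⁻) = 1 × 20.32 = 20.32 mol.
Q = n(e⁻)·F = 20.32 × 96500 = 1961000 C.
t = Q/I = 1961000 / 27.80 A = 70520 s = 1180 min.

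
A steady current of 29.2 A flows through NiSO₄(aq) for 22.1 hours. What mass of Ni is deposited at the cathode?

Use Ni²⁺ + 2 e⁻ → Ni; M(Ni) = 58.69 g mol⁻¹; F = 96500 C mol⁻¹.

706 g

Q = I·t = 29.20 A × 79560 s = 2323000 C.
n(e⁻) = Q/F = 2323000 / 96500 = 24.07 mol.
Ni²⁺ + 2 e⁻ → Ni, so n(Ni) = n(e⁻)/2 = 12.04 mol.
m = n·M = 12.04 × 58.69 = 706 g.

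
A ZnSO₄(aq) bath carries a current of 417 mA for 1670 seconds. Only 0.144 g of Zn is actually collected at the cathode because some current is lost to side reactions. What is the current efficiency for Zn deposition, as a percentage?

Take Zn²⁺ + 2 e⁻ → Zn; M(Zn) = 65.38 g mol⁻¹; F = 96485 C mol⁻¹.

61.0 %

Q = I·t = 0.4170 × 1670.0 = 696.4 C; n(e⁻) = 696.4/96485 = 0.007218 mol.
Theoretical n(Zn) = n(e⁻)/2 = 0.003609 mol, i.e. m_theo = 0.003609 × 65.38 = 0.2359 g.
Efficiency = m_actual / m_theo = 0.144 / 0.2359 = 61.0 %.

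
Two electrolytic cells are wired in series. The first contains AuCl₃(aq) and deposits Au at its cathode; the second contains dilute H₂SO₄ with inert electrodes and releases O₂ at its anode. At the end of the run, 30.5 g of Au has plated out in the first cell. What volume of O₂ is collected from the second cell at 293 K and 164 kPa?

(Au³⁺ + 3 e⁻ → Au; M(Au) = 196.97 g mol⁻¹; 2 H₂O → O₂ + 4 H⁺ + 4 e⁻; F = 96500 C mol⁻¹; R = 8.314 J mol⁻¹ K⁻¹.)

n(Au) = 30.5 / 196.97 = 0.1548 mol, so n(e⁻) = 3 × 0.1548 = 0.4645 mol.
The cells are in series, so the same 0.4645 mol of electrons passes through the second cell.
2 H₂O → O₂ + 4 H⁺ + 4 e⁻ — 4 mol e⁻ per mol O₂, so n(O₂) = 0.4645/4 = 0.1161 mol.
V = nRT/P = (0.1161 × 8.314 × 293) / (164 × 10³) = 0.00173 m³ = 1.73 L.

1.73 L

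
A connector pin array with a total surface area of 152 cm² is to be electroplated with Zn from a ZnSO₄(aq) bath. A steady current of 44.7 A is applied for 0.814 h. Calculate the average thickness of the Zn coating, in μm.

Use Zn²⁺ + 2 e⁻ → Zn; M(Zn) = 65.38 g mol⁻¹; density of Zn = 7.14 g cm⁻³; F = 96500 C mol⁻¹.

409 μm

Q = I·t = 44.70 × 2930.4 = 131000 C; n(e⁻) = 1.357 mol.
n(Zn) = n(e⁻)/2 = 0.6787 mol, so m = 0.6787 × 65.38 = 44.37 g.
Volume = m/ρ = 44.37 / 7.14 = 6.215 cm³.
Thickness = V/A = 6.215 / 152 = 0.0409 cm = 409 μm.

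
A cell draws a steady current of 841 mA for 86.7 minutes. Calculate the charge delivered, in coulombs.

Q = I·t = 0.8410 A × 5202.0 s = 4370 C.

4370 C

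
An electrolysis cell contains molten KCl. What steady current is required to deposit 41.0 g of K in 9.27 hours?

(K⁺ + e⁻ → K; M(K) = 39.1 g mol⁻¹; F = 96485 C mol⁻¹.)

3.03 A

n(K) = 41.0 / 39.1 = 1.049 mol.
n(e⁻) = 1 × 1.049 = 1.049 mol.
Q = n(e⁻)·F = 1.049 × 96485 = 101200 C.
I = Q/t = 101200 / 33372 s = 3.03 A.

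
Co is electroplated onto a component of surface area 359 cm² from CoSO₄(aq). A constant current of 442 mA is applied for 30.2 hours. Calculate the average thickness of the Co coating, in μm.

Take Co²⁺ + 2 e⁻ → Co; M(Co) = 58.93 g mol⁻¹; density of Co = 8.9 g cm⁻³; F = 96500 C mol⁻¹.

45.9 μm

Q = I·t = 0.4420 × 108720 = 48050 C; n(e⁻) = 0.4980 mol.
n(Co) = n(e⁻)/2 = 0.2490 mol, so m = 0.2490 × 58.93 = 14.67 g.
Volume = m/ρ = 14.67 / 8.9 = 1.649 cm³.
Thickness = V/A = 1.649 / 359 = 0.00459 cm = 45.9 μm.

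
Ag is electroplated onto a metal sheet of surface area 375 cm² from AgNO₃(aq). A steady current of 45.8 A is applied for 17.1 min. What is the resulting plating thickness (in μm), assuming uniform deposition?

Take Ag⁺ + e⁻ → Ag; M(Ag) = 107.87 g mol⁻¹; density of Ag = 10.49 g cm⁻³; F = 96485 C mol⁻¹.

134 μm

Q = I·t = 45.80 × 1026.0 = 46990 C; n(e⁻) = 0.4870 mol.
n(Ag) = n(e⁻)/1 = 0.4870 mol, so m = 0.4870 × 107.87 = 52.54 g.
Volume = m/ρ = 52.54 / 10.49 = 5.008 cm³.
Thickness = V/A = 5.008 / 375 = 0.0134 cm = 134 μm.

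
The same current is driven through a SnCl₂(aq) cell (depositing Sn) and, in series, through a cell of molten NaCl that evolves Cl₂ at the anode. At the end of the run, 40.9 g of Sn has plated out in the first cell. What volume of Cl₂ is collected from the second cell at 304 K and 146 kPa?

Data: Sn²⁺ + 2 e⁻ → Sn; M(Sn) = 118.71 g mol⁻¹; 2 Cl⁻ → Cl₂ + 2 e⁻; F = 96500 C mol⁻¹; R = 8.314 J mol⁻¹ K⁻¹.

n(Sn) = 40.9 / 118.71 = 0.3445 mol, so n(e⁻) = 2 × 0.3445 = 0.6891 mol.
The cells are in series, so the same 0.6891 mol of electrons passes through the second cell.
2 Cl⁻ → Cl₂ + 2 e⁻ — 2 mol e⁻ per mol Cl₂, so n(Cl₂) = 0.6891/2 = 0.3445 mol.
V = nRT/P = (0.3445 × 8.314 × 304) / (146 × 10³) = 0.00596 m³ = 5.96 L.

5.96 L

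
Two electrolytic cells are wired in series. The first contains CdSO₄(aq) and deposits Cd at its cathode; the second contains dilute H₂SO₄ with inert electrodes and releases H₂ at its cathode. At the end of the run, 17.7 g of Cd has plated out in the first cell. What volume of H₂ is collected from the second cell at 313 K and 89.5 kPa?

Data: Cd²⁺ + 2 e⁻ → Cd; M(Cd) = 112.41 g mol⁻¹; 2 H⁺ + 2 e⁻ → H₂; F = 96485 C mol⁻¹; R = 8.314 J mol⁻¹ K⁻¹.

n(Cd) = 17.7 / 112.41 = 0.1575 mol, so n(e⁻) = 2 × 0.1575 = 0.3149 mol.
The cells are in series, so the same 0.3149 mol of electrons passes through the second cell.
2 H⁺ + 2 e⁻ → H₂ — 2 mol e⁻ per mol H₂, so n(H₂) = 0.3149/2 = 0.1575 mol.
V = nRT/P = (0.1575 × 8.314 × 313) / (89.5 × 10³) = 0.00458 m³ = 4.58 L.

4.58 L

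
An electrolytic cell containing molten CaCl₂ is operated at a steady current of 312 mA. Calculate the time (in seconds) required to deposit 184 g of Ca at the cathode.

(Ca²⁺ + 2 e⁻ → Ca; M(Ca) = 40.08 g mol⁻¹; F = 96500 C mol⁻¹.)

n(Ca) = m/M = 184 / 40.08 = 4.591 mol.
Each Ca atom requires 2 electrons, so n(e⁻) = 2 × 4.591 = 9.182 mol.
Q = n(e⁻)·F = 9.182 × 96500 = 886000 C.
t = Q/I = 886000 / 0.3120 A = 2840000 s.

2.84 × 10⁶ s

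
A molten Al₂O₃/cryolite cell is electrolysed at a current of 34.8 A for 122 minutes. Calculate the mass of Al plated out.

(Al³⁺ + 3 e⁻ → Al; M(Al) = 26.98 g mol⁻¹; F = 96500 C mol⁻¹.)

23.7 g

Q = I·t = 34.80 A × 7320.0 s = 254700 C.
n(e⁻) = Q/F = 254700 / 96500 = 2.640 mol.
Al³⁺ + 3 e⁻ → Al, so n(Al) = n(e⁻)/3 = 0.8799 mol.
m = n·M = 0.8799 × 26.98 = 23.7 g.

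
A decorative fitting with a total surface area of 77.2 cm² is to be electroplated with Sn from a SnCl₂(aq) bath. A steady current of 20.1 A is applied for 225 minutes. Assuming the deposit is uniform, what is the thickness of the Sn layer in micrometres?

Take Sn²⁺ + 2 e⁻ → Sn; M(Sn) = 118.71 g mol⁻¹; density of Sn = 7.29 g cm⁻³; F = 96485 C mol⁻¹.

Q = I·t = 20.10 × 13500 = 271400 C; n(e⁻) = 2.812 mol.
n(Sn) = n(e⁻)/2 = 1.406 mol, so m = 1.406 × 118.71 = 166.9 g.
Volume = m/ρ = 166.9 / 7.29 = 22.90 cm³.
Thickness = V/A = 22.90 / 77.2 = 0.297 cm = 2970 μm.

2970 μm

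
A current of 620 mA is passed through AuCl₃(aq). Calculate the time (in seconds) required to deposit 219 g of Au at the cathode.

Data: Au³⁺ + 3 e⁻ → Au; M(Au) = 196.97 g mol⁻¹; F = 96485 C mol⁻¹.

5.19 × 10⁵ s

n(Au) = m/M = 219 / 196.97 = 1.112 mol.
Each Au atom requires 3 electrons, so n(e⁻) = 3 × 1.112 = 3.336 mol.
Q = n(e⁻)·F = 3.336 × 96485 = 321800 C.
t = Q/I = 321800 / 0.6200 A = 519100 s.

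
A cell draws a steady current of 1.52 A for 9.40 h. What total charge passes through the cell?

51400 C

Q = I·t = 1.520 A × 33840 s = 51400 C.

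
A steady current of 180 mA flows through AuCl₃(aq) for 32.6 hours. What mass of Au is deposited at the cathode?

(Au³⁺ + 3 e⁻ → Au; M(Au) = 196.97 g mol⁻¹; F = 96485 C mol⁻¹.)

Q = I·t = 0.1800 A × 117360 s = 21120 C.
n(e⁻) = Q/F = 21120 / 96485 = 0.2189 mol.
Au³⁺ + 3 e⁻ → Au, so n(Au) = n(e⁻)/3 = 0.07298 mol.
m = n·M = 0.07298 × 196.97 = 14.4 g.

14.4 g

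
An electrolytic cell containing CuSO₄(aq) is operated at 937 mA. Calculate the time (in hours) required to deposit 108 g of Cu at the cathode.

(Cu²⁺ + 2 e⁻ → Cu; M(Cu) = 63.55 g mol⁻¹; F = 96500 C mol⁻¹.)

97.2 h

n(Cu) = m/M = 108 / 63.55 = 1.699 mol.
Each Cu atom requires 2 electrons, so n(e⁻) = 2 × 1.699 = 3.399 mol.
Q = n(e⁻)·F = 3.399 × 96500 = 328000 C.
t = Q/I = 328000 / 0.9370 A = 350000 s = 97.2 h.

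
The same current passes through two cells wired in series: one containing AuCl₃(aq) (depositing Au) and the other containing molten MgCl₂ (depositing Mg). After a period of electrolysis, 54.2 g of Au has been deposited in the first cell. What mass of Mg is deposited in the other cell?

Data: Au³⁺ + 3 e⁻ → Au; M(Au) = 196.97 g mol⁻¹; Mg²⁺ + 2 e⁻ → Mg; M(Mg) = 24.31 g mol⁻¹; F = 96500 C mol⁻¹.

n(Au) = 54.2 / 196.97 = 0.2752 mol.
Since Au³⁺ + 3 e⁻ → Au, n(e⁻) passed = 3 × 0.2752 = 0.8255 mol.
Cells in series carry the same charge, so the same 0.8255 mol of electrons passes through cell 2.
Mg²⁺ + 2 e⁻ → Mg, so n(Mg) = 0.8255 / 2 = 0.4128 mol.
m(Mg) = 0.4128 × 24.31 = 10.0 g.

10.0 g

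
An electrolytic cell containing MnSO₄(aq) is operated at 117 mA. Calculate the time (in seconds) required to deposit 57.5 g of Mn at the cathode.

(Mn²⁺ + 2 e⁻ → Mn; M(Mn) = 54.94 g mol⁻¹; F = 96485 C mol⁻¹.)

1.73 × 10⁶ s

n(Mn) = m/M = 57.5 / 54.94 = 1.047 mol.
Each Mn atom requires 2 electrons, so n(e⁻) = 2 × 1.047 = 2.093 mol.
Q = n(e⁻)·F = 2.093 × 96485 = 202000 C.
t = Q/I = 202000 / 0.1170 A = 1726000 s.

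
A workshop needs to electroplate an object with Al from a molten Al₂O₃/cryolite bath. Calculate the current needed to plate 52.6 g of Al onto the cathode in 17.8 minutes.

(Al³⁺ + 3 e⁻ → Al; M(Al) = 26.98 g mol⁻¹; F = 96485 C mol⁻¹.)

n(Al) = 52.6 / 26.98 = 1.950 mol.
n(e⁻) = 3 × 1.950 = 5.849 mol.
Q = n(e⁻)·F = 5.849 × 96485 = 564300 C.
I = Q/t = 564300 / 1068.0 s = 528 A.

528 A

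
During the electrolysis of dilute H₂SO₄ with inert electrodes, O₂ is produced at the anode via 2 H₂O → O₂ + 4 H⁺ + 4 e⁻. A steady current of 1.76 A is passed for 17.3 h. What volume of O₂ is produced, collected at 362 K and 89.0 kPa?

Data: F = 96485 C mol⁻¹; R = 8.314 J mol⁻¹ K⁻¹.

Q = I·t = 1.760 A × 62280 s = 109600 C.
n(e⁻) = Q/F = 109600 / 96485 = 1.136 mol.
4 electrons are transferred per O₂ molecule, so n(O₂) = 1.136 / 4 = 0.2840 mol.
V = nRT/P = (0.2840 × 8.314 × 362) / (89.0 × 10³ Pa) = 0.00960 m³ = 9.60 L.

9.60 L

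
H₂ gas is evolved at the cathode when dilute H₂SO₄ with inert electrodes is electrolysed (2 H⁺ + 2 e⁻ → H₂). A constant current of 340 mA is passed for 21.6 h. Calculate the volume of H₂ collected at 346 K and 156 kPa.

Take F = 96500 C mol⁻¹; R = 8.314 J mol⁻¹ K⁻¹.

2.53 L

Q = I·t = 0.3400 A × 77760 s = 26440 C.
n(e⁻) = Q/F = 26440 / 96500 = 0.2740 mol.
2 electrons are transferred per H₂ molecule, so n(H₂) = 0.2740 / 2 = 0.1370 mol.
V = nRT/P = (0.1370 × 8.314 × 346) / (156 × 10³ Pa) = 0.00253 m³ = 2.53 L.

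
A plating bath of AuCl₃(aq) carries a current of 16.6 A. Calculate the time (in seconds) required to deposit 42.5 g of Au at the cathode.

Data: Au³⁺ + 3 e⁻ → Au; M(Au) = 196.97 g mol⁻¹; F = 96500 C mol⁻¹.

n(Au) = m/M = 42.5 / 196.97 = 0.2158 mol.
Each Au atom requires 3 electrons, so n(e⁻) = 3 × 0.2158 = 0.6473 mol.
Q = n(e⁻)·F = 0.6473 × 96500 = 62470 C.
t = Q/I = 62470 / 16.60 A = 3763 s.

3760 s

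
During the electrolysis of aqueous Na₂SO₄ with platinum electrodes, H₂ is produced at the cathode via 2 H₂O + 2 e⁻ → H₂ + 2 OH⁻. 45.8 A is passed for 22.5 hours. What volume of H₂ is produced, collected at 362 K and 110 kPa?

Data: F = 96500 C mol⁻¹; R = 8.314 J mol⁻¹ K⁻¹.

Q = I·t = 45.80 A × 81000 s = 3710000 C.
n(e⁻) = Q/F = 3710000 / 96500 = 38.44 mol.
2 electrons are transferred per H₂ molecule, so n(H₂) = 38.44 / 2 = 19.22 mol.
V = nRT/P = (19.22 × 8.314 × 362) / (110 × 10³ Pa) = 0.526 m³ = 526 L.

526 L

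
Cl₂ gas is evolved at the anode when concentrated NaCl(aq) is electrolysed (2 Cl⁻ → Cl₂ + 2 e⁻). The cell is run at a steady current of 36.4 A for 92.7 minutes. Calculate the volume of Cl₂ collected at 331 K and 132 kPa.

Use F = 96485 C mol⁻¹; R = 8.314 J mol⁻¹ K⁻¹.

Q = I·t = 36.40 A × 5562.0 s = 202500 C.
n(e⁻) = Q/F = 202500 / 96485 = 2.098 mol.
2 electrons are transferred per Cl₂ molecule, so n(Cl₂) = 2.098 / 2 = 1.049 mol.
V = nRT/P = (1.049 × 8.314 × 331) / (132 × 10³ Pa) = 0.0219 m³ = 21.9 L.

21.9 L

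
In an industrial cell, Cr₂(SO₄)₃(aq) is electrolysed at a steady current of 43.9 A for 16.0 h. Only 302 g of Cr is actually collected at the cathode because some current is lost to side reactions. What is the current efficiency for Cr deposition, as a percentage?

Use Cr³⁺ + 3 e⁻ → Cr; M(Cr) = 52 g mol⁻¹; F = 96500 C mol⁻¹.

Q = I·t = 43.90 × 57600 = 2529000 C; n(e⁻) = 2529000/96500 = 26.20 mol.
Theoretical n(Cr) = n(e⁻)/3 = 8.735 mol, i.e. m_theo = 8.735 × 52 = 454.2 g.
Efficiency = m_actual / m_theo = 302 / 454.2 = 66.5 %.

66.5 %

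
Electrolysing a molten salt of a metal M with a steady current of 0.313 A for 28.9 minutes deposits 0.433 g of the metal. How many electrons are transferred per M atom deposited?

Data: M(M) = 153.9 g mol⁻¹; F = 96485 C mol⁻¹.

2

Q = I·t = 0.3130 A × 1734.0 s = 542.7 C, so n(e⁻) = 542.7/96485 = 0.005625 mol.
n(M) deposited = 0.433 / 153.9 = 0.002814 mol.
Electrons per atom = n(e⁻)/n(M) = 0.005625 / 0.002814 = 2.00 ≈ 2, so the ion is M²⁺.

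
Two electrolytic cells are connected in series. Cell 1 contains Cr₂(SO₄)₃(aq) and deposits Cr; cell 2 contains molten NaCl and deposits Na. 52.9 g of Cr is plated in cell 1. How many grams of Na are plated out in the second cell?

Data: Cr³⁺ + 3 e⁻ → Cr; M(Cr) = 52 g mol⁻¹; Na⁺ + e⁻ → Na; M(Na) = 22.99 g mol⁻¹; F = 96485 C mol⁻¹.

n(Cr) = 52.9 / 52 = 1.017 mol.
Since Cr³⁺ + 3 e⁻ → Cr, n(e⁻) passed = 3 × 1.017 = 3.052 mol.
Cells in series carry the same charge, so the same 3.052 mol of electrons passes through cell 2.
Na⁺ + e⁻ → Na, so n(Na) = 3.052 / 1 = 3.052 mol.
m(Na) = 3.052 × 22.99 = 70.2 g.

70.2 g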